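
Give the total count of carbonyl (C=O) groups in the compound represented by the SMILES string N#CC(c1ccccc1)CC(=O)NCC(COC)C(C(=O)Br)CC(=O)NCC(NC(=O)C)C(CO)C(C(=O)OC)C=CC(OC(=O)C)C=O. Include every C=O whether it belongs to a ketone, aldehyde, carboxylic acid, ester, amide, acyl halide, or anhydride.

7

CH2CONHCH2: amide, 1 C=O (running total 1).
CH(COBr): acyl halide, 1 C=O (running total 2).
CH2CONHCH2: amide, 1 C=O (running total 3).
CH(NHCOCH3): amide, 1 C=O (running total 4).
CH(COOCH3): ester, 1 C=O (running total 5).
CH(OCOCH3): ester, 1 C=O (running total 6).
CHO: aldehyde, 1 C=O (running total 7).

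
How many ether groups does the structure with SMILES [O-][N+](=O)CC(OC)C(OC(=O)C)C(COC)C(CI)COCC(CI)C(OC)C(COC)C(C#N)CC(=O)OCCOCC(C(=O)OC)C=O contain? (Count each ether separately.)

Taking each segment in turn:
  O2NCH2: –NO2 on carbon → nitro group.
  CH(OCH3): pendant –OCH3: C–O–C with sp³ C, no adjacent C=O → ether.
  CH(OCOCH3): pendant –OC(=O)CH3: an acyloxy group → ester.
  CH(CH2OCH3): pendant –CH2OCH3: C–O–C linkage → ether.
  CH(CH2I): pendant –CH2X: halogen on sp³ carbon → alkyl halide.
  CH2OCH2: C–O–C with sp³ carbons on both sides and no adjacent C=O → ether.
  CH(CH2I): pendant –CH2X: halogen on sp³ carbon → alkyl halide.
  CH(OCH3): pendant –OCH3: C–O–C with sp³ C, no adjacent C=O → ether.
  CH(CH2OCH3): pendant –CH2OCH3: C–O–C linkage → ether.
  CH(CN): pendant –C≡N: nitrile.
  CH2COOCH2: –C(=O)–O–C with C on the carbonyl side → ester.
  CH2OCH2: C–O–C with sp³ carbons on both sides and no adjacent C=O → ether.
  CH(COOCH3): pendant –COOCH3: carbonyl C bonded to C and –OCH3 → ester.
  CHO: terminal –CHO: carbonyl C bonded to H and C → aldehyde.
Ether appears at: CH(OCH3), CH(CH2OCH3), CH2OCH2, CH(OCH3), CH(CH2OCH3), CH2OCH2 → 6.

6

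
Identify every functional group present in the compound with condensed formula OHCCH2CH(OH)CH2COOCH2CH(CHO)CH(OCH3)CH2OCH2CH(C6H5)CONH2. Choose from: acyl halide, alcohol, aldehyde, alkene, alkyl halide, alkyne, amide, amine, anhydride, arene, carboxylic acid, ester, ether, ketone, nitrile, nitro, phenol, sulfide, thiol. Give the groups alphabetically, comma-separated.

terminal –CHO: carbonyl C bonded to H and C → aldehyde.
–OH on an sp³ carbon → alcohol (secondary).
–C(=O)–O–C with C on the carbonyl side → ester.
pendant –CHO: carbonyl C bonded to C and H → aldehyde.
pendant –OCH3: C–O–C with sp³ C, no adjacent C=O → ether.
C–O–C with sp³ carbons on both sides and no adjacent C=O → ether.
pendant –C6H5: benzene ring → arene.
–C(=O)NH2: carbonyl C bonded to C and to N → amide (the N is not a separate amine).

alcohol, aldehyde, amide, arene, ester, ether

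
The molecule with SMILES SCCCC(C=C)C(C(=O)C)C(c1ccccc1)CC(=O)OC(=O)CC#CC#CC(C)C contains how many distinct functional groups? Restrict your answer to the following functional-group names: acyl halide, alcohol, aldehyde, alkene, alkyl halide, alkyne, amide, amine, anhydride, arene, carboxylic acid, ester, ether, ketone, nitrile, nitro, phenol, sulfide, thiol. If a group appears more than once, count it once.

6

–SH on an sp³ carbon → thiol.
pendant –CH=CH2: C=C double bond → alkene.
pendant –COCH3: carbonyl C bonded to two carbons → ketone.
pendant –C6H5: benzene ring → arene.
two acyl groups sharing one oxygen, –C(=O)–O–C(=O)– → anhydride.
C≡C triple bond → alkyne.
C≡C triple bond → alkyne.
Distinct types present: alkene, alkyne, anhydride, arene, ketone, thiol.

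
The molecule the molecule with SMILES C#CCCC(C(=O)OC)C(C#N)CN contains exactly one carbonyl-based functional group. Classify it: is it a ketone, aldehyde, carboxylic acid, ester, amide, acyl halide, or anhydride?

The carbonyl is in the CH(COOCH3) segment: pendant –COOCH3: carbonyl C bonded to C and –OCH3 → ester.

ester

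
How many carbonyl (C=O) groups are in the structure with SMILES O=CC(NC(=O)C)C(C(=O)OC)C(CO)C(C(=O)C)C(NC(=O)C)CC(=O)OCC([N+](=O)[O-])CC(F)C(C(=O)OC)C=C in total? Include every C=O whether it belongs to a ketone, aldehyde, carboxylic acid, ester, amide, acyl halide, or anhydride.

OHC: aldehyde, 1 C=O (running total 1).
CH(NHCOCH3): amide, 1 C=O (running total 2).
CH(COOCH3): ester, 1 C=O (running total 3).
CH(COCH3): ketone, 1 C=O (running total 4).
CH(NHCOCH3): amide, 1 C=O (running total 5).
CH2COOCH2: ester, 1 C=O (running total 6).
CH(COOCH3): ester, 1 C=O (running total 7).

7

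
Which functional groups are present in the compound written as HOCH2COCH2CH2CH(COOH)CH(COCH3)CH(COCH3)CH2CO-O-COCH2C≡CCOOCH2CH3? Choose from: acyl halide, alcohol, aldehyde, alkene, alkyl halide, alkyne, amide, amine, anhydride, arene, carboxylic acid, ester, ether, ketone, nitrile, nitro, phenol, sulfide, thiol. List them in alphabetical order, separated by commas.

alcohol, alkyne, anhydride, carboxylic acid, ester, ketone

HO– on an sp³ carbon → alcohol.
–C(=O)– with carbon on both sides → ketone.
pendant –COOH: carbonyl C bonded to C and –OH → carboxylic acid.
pendant –COCH3: carbonyl C bonded to two carbons → ketone.
pendant –COCH3: carbonyl C bonded to two carbons → ketone.
two acyl groups sharing one oxygen, –C(=O)–O–C(=O)– → anhydride.
C≡C triple bond → alkyne.
–C(=O)OCH2CH3: carbonyl C bonded to C and to –OEt → ester.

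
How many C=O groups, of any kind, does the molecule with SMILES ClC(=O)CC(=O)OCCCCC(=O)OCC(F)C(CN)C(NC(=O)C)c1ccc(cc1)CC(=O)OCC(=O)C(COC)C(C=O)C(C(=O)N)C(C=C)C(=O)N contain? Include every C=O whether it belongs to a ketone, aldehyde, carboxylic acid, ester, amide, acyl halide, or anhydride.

9

ClCO: acyl halide, 1 C=O (running total 1).
CH2COOCH2: ester, 1 C=O (running total 2).
CH2COOCH2: ester, 1 C=O (running total 3).
CH(NHCOCH3): amide, 1 C=O (running total 4).
CH2COOCH2: ester, 1 C=O (running total 5).
CO: ketone, 1 C=O (running total 6).
CH(CHO): aldehyde, 1 C=O (running total 7).
CH(CONH2): amide, 1 C=O (running total 8).
CONH2: amide, 1 C=O (running total 9).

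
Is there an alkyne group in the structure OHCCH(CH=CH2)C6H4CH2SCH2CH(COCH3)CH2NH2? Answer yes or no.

no

terminal –CHO: carbonyl C bonded to H and C → aldehyde.
pendant –CH=CH2: C=C double bond → alkene.
para-disubstituted benzene ring → arene.
C–S–C linkage → sulfide (thioether).
pendant –COCH3: carbonyl C bonded to two carbons → ketone.
–NH2 on an sp³ carbon with no adjacent C=O → amine.
The groups actually present are: aldehyde, alkene, amine, arene, ketone, sulfide.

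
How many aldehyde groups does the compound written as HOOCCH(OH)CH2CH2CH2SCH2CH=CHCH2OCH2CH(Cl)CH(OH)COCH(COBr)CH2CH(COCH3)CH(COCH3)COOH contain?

0

Reading the structure from left to right:
  HOOC: –COOH: carbonyl C bonded to –OH and C → carboxylic acid (the –OH is not a separate alcohol).
  CH(OH): –OH on an sp³ carbon → alcohol (secondary).
  CH2SCH2: C–S–C linkage → sulfide (thioether).
  CH=CH: C=C double bond → alkene.
  CH2OCH2: C–O–C with sp³ carbons on both sides and no adjacent C=O → ether.
  CH(Cl): halogen on an sp³ carbon → alkyl halide.
  CH(OH): –OH on an sp³ carbon → alcohol (secondary).
  CO: –C(=O)– with carbon on both sides → ketone.
  CH(COBr): pendant –C(=O)X: carbonyl C bonded to C and halogen → acyl halide.
  CH(COCH3): pendant –COCH3: carbonyl C bonded to two carbons → ketone.
  CH(COCH3): pendant –COCH3: carbonyl C bonded to two carbons → ketone.
  COOH: –COOH: carbonyl C bonded to –OH and C → carboxylic acid (the –OH is not a separate alcohol).
No segment is a aldehyde: HOOC is carboxylic acid, not aldehyde; CO is ketone, not aldehyde; CH(COBr) is acyl halide, not aldehyde. → 0.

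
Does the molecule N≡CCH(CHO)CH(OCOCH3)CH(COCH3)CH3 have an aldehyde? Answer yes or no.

yes

Working along the chain:
  N≡C: N≡C–: carbon triple-bonded to nitrogen → nitrile.
  CH(CHO): pendant –CHO: carbonyl C bonded to C and H → aldehyde.
  CH(OCOCH3): pendant –OC(=O)CH3: an acyloxy group → ester.
  CH(COCH3): pendant –COCH3: carbonyl C bonded to two carbons → ketone.
The CH(CHO) segment supplies the aldehyde: pendant –CHO: carbonyl C bonded to C and H → aldehyde.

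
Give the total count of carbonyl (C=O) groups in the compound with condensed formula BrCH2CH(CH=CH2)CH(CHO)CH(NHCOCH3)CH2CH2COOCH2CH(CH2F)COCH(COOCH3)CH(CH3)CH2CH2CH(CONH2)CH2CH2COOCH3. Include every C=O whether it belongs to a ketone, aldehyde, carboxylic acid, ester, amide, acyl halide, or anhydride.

7

CH(CHO): aldehyde, 1 C=O (running total 1).
CH(NHCOCH3): amide, 1 C=O (running total 2).
CH2COOCH2: ester, 1 C=O (running total 3).
CO: ketone, 1 C=O (running total 4).
CH(COOCH3): ester, 1 C=O (running total 5).
CH(CONH2): amide, 1 C=O (running total 6).
COOCH3: ester, 1 C=O (running total 7).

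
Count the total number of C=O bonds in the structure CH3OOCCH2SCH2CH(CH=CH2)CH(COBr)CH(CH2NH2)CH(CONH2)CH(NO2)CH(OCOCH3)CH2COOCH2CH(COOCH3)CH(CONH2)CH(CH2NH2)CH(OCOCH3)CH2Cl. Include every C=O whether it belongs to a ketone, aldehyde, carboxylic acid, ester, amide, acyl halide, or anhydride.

8

CH3OOC: ester, 1 C=O (running total 1).
CH(COBr): acyl halide, 1 C=O (running total 2).
CH(CONH2): amide, 1 C=O (running total 3).
CH(OCOCH3): ester, 1 C=O (running total 4).
CH2COOCH2: ester, 1 C=O (running total 5).
CH(COOCH3): ester, 1 C=O (running total 6).
CH(CONH2): amide, 1 C=O (running total 7).
CH(OCOCH3): ester, 1 C=O (running total 8).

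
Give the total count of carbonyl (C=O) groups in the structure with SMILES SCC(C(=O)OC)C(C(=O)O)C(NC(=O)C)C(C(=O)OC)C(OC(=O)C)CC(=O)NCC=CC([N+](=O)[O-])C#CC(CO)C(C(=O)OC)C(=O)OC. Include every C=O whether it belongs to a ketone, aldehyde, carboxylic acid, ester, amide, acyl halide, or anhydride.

8

CH(COOCH3): ester, 1 C=O (running total 1).
CH(COOH): carboxylic acid, 1 C=O (running total 2).
CH(NHCOCH3): amide, 1 C=O (running total 3).
CH(COOCH3): ester, 1 C=O (running total 4).
CH(OCOCH3): ester, 1 C=O (running total 5).
CH2CONHCH2: amide, 1 C=O (running total 6).
CH(COOCH3): ester, 1 C=O (running total 7).
COOCH3: ester, 1 C=O (running total 8).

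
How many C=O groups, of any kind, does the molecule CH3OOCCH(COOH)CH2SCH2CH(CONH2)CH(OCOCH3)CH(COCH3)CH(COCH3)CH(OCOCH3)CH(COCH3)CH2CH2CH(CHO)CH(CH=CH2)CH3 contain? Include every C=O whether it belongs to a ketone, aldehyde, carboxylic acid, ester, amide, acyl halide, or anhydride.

9

CH3OOC: ester, 1 C=O (running total 1).
CH(COOH): carboxylic acid, 1 C=O (running total 2).
CH(CONH2): amide, 1 C=O (running total 3).
CH(OCOCH3): ester, 1 C=O (running total 4).
CH(COCH3): ketone, 1 C=O (running total 5).
CH(COCH3): ketone, 1 C=O (running total 6).
CH(OCOCH3): ester, 1 C=O (running total 7).
CH(COCH3): ketone, 1 C=O (running total 8).
CH(CHO): aldehyde, 1 C=O (running total 9).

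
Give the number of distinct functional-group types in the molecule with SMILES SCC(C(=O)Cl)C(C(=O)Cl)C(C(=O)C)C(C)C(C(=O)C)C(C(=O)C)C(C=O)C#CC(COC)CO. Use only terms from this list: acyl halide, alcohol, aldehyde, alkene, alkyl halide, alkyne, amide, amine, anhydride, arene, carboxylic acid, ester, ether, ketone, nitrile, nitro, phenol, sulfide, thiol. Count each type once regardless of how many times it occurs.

Reading the structure from left to right:
  HSCH2: –SH on an sp³ carbon → thiol.
  CH(COCl): pendant –C(=O)X: carbonyl C bonded to C and halogen → acyl halide.
  CH(COCl): pendant –C(=O)X: carbonyl C bonded to C and halogen → acyl halide.
  CH(COCH3): pendant –COCH3: carbonyl C bonded to two carbons → ketone.
  CH(COCH3): pendant –COCH3: carbonyl C bonded to two carbons → ketone.
  CH(COCH3): pendant –COCH3: carbonyl C bonded to two carbons → ketone.
  CH(CHO): pendant –CHO: carbonyl C bonded to C and H → aldehyde.
  C≡C: C≡C triple bond → alkyne.
  CH(CH2OCH3): pendant –CH2OCH3: C–O–C linkage → ether.
  CH2OH: –OH on an sp³ carbon → alcohol.
Distinct types present: acyl halide, alcohol, aldehyde, alkyne, ether, ketone, thiol.

7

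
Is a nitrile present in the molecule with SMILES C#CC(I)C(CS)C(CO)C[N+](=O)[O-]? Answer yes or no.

Reading the structure from left to right:
  HC≡C: C≡C triple bond → alkyne.
  CH(I): halogen on an sp³ carbon → alkyl halide.
  CH(CH2SH): pendant –CH2SH → thiol.
  CH(CH2OH): pendant –CH2OH on an sp³ backbone C → alcohol.
  CH2NO2: –NO2 on carbon → nitro group.
In HC≡C, the triple bond is C≡C, not C≡N.
The groups actually present are: alcohol, alkyl halide, alkyne, nitro, thiol.

no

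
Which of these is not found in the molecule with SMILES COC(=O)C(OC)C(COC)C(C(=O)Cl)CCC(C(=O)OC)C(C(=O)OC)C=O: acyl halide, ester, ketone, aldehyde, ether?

ketone

ether: present (CH(OCH3) — pendant –OCH3: C–O–C with sp³ C, no adjacent C=O → ether).
acyl halide: present (CH(COCl) — pendant –C(=O)X: carbonyl C bonded to C and halogen → acyl halide).
aldehyde: present (CHO — terminal –CHO: carbonyl C bonded to H and C → aldehyde).
ester: present (CH3OOC — CH3O–C(=O)–: carbonyl C bonded to C and to –OCH3 → ester (not ketone + ether)).
ketone: absent. In each of CH3OOC and CH(COOCH3), the C=O is bonded to an –O–C group, which defines an ester, not a ketone. In CHO, the carbonyl carbon carries an H, so it is an aldehyde, not a ketone. In CH(COCl), the C=O is bonded to a halogen, which defines an acyl halide, not a ketone.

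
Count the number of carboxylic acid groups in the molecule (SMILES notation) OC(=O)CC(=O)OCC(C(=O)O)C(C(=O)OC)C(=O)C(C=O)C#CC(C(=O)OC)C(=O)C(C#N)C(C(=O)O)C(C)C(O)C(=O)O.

Taking each segment in turn:
  HOOC: –COOH: carbonyl C bonded to –OH and C → carboxylic acid (the –OH is not a separate alcohol).
  CH2COOCH2: –C(=O)–O–C with C on the carbonyl side → ester.
  CH(COOH): pendant –COOH: carbonyl C bonded to C and –OH → carboxylic acid.
  CH(COOCH3): pendant –COOCH3: carbonyl C bonded to C and –OCH3 → ester.
  CO: –C(=O)– with carbon on both sides → ketone.
  CH(CHO): pendant –CHO: carbonyl C bonded to C and H → aldehyde.
  C≡C: C≡C triple bond → alkyne.
  CH(COOCH3): pendant –COOCH3: carbonyl C bonded to C and –OCH3 → ester.
  CO: –C(=O)– with carbon on both sides → ketone.
  CH(CN): pendant –C≡N: nitrile.
  CH(COOH): pendant –COOH: carbonyl C bonded to C and –OH → carboxylic acid.
  CH(OH): –OH on an sp³ carbon → alcohol (secondary).
  COOH: –COOH: carbonyl C bonded to –OH and C → carboxylic acid (the –OH is not a separate alcohol).
Carboxylic acid appears at: HOOC, CH(COOH), CH(COOH), COOH → 4.

4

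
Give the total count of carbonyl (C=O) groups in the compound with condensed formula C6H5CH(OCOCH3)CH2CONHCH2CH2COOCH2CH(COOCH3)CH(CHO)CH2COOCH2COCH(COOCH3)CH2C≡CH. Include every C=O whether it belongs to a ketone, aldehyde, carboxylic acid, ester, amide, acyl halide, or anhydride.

8

CH(OCOCH3): ester, 1 C=O (running total 1).
CH2CONHCH2: amide, 1 C=O (running total 2).
CH2COOCH2: ester, 1 C=O (running total 3).
CH(COOCH3): ester, 1 C=O (running total 4).
CH(CHO): aldehyde, 1 C=O (running total 5).
CH2COOCH2: ester, 1 C=O (running total 6).
CO: ketone, 1 C=O (running total 7).
CH(COOCH3): ester, 1 C=O (running total 8).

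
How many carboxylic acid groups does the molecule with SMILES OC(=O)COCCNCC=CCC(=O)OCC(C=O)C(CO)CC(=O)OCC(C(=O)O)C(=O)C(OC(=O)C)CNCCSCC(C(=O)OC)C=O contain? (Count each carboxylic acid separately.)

2

–COOH: carbonyl C bonded to –OH and C → carboxylic acid (the –OH is not a separate alcohol).
C–O–C with sp³ carbons on both sides and no adjacent C=O → ether.
C–N–C with sp³ carbons and no adjacent C=O → amine (secondary).
C=C double bond → alkene.
–C(=O)–O–C with C on the carbonyl side → ester.
pendant –CHO: carbonyl C bonded to C and H → aldehyde.
pendant –CH2OH on an sp³ backbone C → alcohol.
–C(=O)–O–C with C on the carbonyl side → ester.
pendant –COOH: carbonyl C bonded to C and –OH → carboxylic acid.
–C(=O)– with carbon on both sides → ketone.
pendant –OC(=O)CH3: an acyloxy group → ester.
C–N–C with sp³ carbons and no adjacent C=O → amine (secondary).
C–S–C linkage → sulfide (thioether).
pendant –COOCH3: carbonyl C bonded to C and –OCH3 → ester.
terminal –CHO: carbonyl C bonded to H and C → aldehyde.
Carboxylic acid appears at: HOOC, CH(COOH) → 2.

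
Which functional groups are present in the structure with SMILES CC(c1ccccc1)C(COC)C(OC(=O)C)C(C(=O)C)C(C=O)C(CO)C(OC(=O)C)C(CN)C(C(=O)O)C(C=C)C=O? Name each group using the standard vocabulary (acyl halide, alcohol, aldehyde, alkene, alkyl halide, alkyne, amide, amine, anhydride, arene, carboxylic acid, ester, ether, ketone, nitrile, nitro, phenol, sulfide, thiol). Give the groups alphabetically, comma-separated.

alcohol, aldehyde, alkene, amine, arene, carboxylic acid, ester, ether, ketone

pendant –C6H5: benzene ring → arene.
pendant –CH2OCH3: C–O–C linkage → ether.
pendant –OC(=O)CH3: an acyloxy group → ester.
pendant –COCH3: carbonyl C bonded to two carbons → ketone.
pendant –CHO: carbonyl C bonded to C and H → aldehyde.
pendant –CH2OH on an sp³ backbone C → alcohol.
pendant –OC(=O)CH3: an acyloxy group → ester.
pendant –CH2NH2: N on sp³ C, no adjacent C=O → amine.
pendant –COOH: carbonyl C bonded to C and –OH → carboxylic acid.
pendant –CH=CH2: C=C double bond → alkene.
terminal –CHO: carbonyl C bonded to H and C → aldehyde.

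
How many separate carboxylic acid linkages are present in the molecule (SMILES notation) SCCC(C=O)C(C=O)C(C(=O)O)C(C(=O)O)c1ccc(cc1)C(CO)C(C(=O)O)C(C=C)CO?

3

–SH on an sp³ carbon → thiol.
pendant –CHO: carbonyl C bonded to C and H → aldehyde.
pendant –CHO: carbonyl C bonded to C and H → aldehyde.
pendant –COOH: carbonyl C bonded to C and –OH → carboxylic acid.
pendant –COOH: carbonyl C bonded to C and –OH → carboxylic acid.
para-disubstituted benzene ring → arene.
pendant –CH2OH on an sp³ backbone C → alcohol.
pendant –COOH: carbonyl C bonded to C and –OH → carboxylic acid.
pendant –CH=CH2: C=C double bond → alkene.
–OH on an sp³ carbon → alcohol.
Carboxylic acid appears at: CH(COOH), CH(COOH), CH(COOH) → 3.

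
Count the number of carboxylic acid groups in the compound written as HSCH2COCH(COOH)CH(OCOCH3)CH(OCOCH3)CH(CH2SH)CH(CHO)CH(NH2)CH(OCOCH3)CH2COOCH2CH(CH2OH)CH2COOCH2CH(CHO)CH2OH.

–SH on an sp³ carbon → thiol.
–C(=O)– with carbon on both sides → ketone.
pendant –COOH: carbonyl C bonded to C and –OH → carboxylic acid.
pendant –OC(=O)CH3: an acyloxy group → ester.
pendant –OC(=O)CH3: an acyloxy group → ester.
pendant –CH2SH → thiol.
pendant –CHO: carbonyl C bonded to C and H → aldehyde.
–NH2 on an sp³ carbon with no adjacent C=O → amine.
pendant –OC(=O)CH3: an acyloxy group → ester.
–C(=O)–O–C with C on the carbonyl side → ester.
pendant –CH2OH on an sp³ backbone C → alcohol.
–C(=O)–O–C with C on the carbonyl side → ester.
pendant –CHO: carbonyl C bonded to C and H → aldehyde.
–OH on an sp³ carbon → alcohol.
Carboxylic acid appears at: CH(COOH) → 1.

1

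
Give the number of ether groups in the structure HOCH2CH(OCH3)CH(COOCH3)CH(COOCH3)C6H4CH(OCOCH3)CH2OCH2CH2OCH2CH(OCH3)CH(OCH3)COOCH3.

HO– on an sp³ carbon → alcohol.
pendant –OCH3: C–O–C with sp³ C, no adjacent C=O → ether.
pendant –COOCH3: carbonyl C bonded to C and –OCH3 → ester.
pendant –COOCH3: carbonyl C bonded to C and –OCH3 → ester.
para-disubstituted benzene ring → arene.
pendant –OC(=O)CH3: an acyloxy group → ester.
C–O–C with sp³ carbons on both sides and no adjacent C=O → ether.
C–O–C with sp³ carbons on both sides and no adjacent C=O → ether.
pendant –OCH3: C–O–C with sp³ C, no adjacent C=O → ether.
pendant –OCH3: C–O–C with sp³ C, no adjacent C=O → ether.
–C(=O)OCH3: carbonyl C bonded to C and to –OCH3 → ester (not ketone + ether).
Ether appears at: CH(OCH3), CH2OCH2, CH2OCH2, CH(OCH3), CH(OCH3) → 5.

5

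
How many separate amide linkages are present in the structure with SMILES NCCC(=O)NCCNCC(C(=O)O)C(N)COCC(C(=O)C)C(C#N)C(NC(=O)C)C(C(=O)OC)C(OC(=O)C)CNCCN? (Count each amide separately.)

Reading the structure from left to right:
  H2NCH2: –NH2 on an sp³ carbon with no adjacent C=O → amine.
  CH2CONHCH2: –C(=O)–N– linkage → amide (the N is not an amine).
  CH2NHCH2: C–N–C with sp³ carbons and no adjacent C=O → amine (secondary).
  CH(COOH): pendant –COOH: carbonyl C bonded to C and –OH → carboxylic acid.
  CH(NH2): –NH2 on an sp³ carbon with no adjacent C=O → amine.
  CH2OCH2: C–O–C with sp³ carbons on both sides and no adjacent C=O → ether.
  CH(COCH3): pendant –COCH3: carbonyl C bonded to two carbons → ketone.
  CH(CN): pendant –C≡N: nitrile.
  CH(NHCOCH3): pendant –NHC(=O)CH3: N bonded to a carbonyl → amide (not amine).
  CH(COOCH3): pendant –COOCH3: carbonyl C bonded to C and –OCH3 → ester.
  CH(OCOCH3): pendant –OC(=O)CH3: an acyloxy group → ester.
  CH2NHCH2: C–N–C with sp³ carbons and no adjacent C=O → amine (secondary).
  CH2NH2: –NH2 on an sp³ carbon with no adjacent C=O → amine.
Amide appears at: CH2CONHCH2, CH(NHCOCH3) → 2.

2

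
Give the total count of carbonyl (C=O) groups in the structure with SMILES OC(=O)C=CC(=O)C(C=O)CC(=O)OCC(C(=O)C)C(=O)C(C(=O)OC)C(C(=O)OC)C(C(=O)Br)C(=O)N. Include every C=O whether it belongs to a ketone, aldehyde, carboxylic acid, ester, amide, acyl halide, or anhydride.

HOOC: carboxylic acid, 1 C=O (running total 1).
CO: ketone, 1 C=O (running total 2).
CH(CHO): aldehyde, 1 C=O (running total 3).
CH2COOCH2: ester, 1 C=O (running total 4).
CH(COCH3): ketone, 1 C=O (running total 5).
CO: ketone, 1 C=O (running total 6).
CH(COOCH3): ester, 1 C=O (running total 7).
CH(COOCH3): ester, 1 C=O (running total 8).
CH(COBr): acyl halide, 1 C=O (running total 9).
CONH2: amide, 1 C=O (running total 10).

10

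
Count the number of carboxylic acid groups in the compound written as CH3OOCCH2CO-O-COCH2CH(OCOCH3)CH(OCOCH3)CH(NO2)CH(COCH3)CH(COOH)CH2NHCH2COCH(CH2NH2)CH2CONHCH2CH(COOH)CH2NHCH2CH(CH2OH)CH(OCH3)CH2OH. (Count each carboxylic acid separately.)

CH3O–C(=O)–: carbonyl C bonded to C and to –OCH3 → ester (not ketone + ether).
two acyl groups sharing one oxygen, –C(=O)–O–C(=O)– → anhydride.
pendant –OC(=O)CH3: an acyloxy group → ester.
pendant –OC(=O)CH3: an acyloxy group → ester.
–NO2 on an sp³ carbon → nitro (the N=O is not a carbonyl).
pendant –COCH3: carbonyl C bonded to two carbons → ketone.
pendant –COOH: carbonyl C bonded to C and –OH → carboxylic acid.
C–N–C with sp³ carbons and no adjacent C=O → amine (secondary).
–C(=O)– with carbon on both sides → ketone.
pendant –CH2NH2: N on sp³ C, no adjacent C=O → amine.
–C(=O)–N– linkage → amide (the N is not an amine).
pendant –COOH: carbonyl C bonded to C and –OH → carboxylic acid.
C–N–C with sp³ carbons and no adjacent C=O → amine (secondary).
pendant –CH2OH on an sp³ backbone C → alcohol.
pendant –OCH3: C–O–C with sp³ C, no adjacent C=O → ether.
–OH on an sp³ carbon → alcohol.
Carboxylic acid appears at: CH(COOH), CH(COOH) → 2.

2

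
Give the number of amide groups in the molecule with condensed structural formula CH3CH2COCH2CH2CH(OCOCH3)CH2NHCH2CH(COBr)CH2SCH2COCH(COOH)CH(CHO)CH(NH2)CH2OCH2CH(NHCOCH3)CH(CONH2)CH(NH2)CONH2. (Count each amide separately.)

Working along the chain:
  CO: –C(=O)– with carbon on both sides → ketone.
  CH(OCOCH3): pendant –OC(=O)CH3: an acyloxy group → ester.
  CH2NHCH2: C–N–C with sp³ carbons and no adjacent C=O → amine (secondary).
  CH(COBr): pendant –C(=O)X: carbonyl C bonded to C and halogen → acyl halide.
  CH2SCH2: C–S–C linkage → sulfide (thioether).
  CO: –C(=O)– with carbon on both sides → ketone.
  CH(COOH): pendant –COOH: carbonyl C bonded to C and –OH → carboxylic acid.
  CH(CHO): pendant –CHO: carbonyl C bonded to C and H → aldehyde.
  CH(NH2): –NH2 on an sp³ carbon with no adjacent C=O → amine.
  CH2OCH2: C–O–C with sp³ carbons on both sides and no adjacent C=O → ether.
  CH(NHCOCH3): pendant –NHC(=O)CH3: N bonded to a carbonyl → amide (not amine).
  CH(CONH2): pendant –CONH2: carbonyl C bonded to C and N → amide.
  CH(NH2): –NH2 on an sp³ carbon with no adjacent C=O → amine.
  CONH2: –C(=O)NH2: carbonyl C bonded to C and to N → amide (the N is not a separate amine).
Amide appears at: CH(NHCOCH3), CH(CONH2), CONH2 → 3.

3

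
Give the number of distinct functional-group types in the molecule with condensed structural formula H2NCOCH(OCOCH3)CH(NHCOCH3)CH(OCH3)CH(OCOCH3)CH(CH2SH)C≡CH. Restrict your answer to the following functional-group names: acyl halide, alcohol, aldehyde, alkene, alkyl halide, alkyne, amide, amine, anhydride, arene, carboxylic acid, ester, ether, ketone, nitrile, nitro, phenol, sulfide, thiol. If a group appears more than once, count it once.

Working along the chain:
  H2NCO: –C(=O)NH2: carbonyl C bonded to C and to N → amide (the N is not a separate amine).
  CH(OCOCH3): pendant –OC(=O)CH3: an acyloxy group → ester.
  CH(NHCOCH3): pendant –NHC(=O)CH3: N bonded to a carbonyl → amide (not amine).
  CH(OCH3): pendant –OCH3: C–O–C with sp³ C, no adjacent C=O → ether.
  CH(OCOCH3): pendant –OC(=O)CH3: an acyloxy group → ester.
  CH(CH2SH): pendant –CH2SH → thiol.
  C≡CH: C≡C triple bond → alkyne.
Distinct types present: alkyne, amide, ester, ether, thiol.

5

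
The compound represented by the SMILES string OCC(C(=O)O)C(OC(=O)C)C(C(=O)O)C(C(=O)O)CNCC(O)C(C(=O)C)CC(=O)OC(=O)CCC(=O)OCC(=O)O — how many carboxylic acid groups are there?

HO– on an sp³ carbon → alcohol.
pendant –COOH: carbonyl C bonded to C and –OH → carboxylic acid.
pendant –OC(=O)CH3: an acyloxy group → ester.
pendant –COOH: carbonyl C bonded to C and –OH → carboxylic acid.
pendant –COOH: carbonyl C bonded to C and –OH → carboxylic acid.
C–N–C with sp³ carbons and no adjacent C=O → amine (secondary).
–OH on an sp³ carbon → alcohol (secondary).
pendant –COCH3: carbonyl C bonded to two carbons → ketone.
two acyl groups sharing one oxygen, –C(=O)–O–C(=O)– → anhydride.
–C(=O)–O–C with C on the carbonyl side → ester.
–COOH: carbonyl C bonded to –OH and C → carboxylic acid (the –OH is not a separate alcohol).
Carboxylic acid appears at: CH(COOH), CH(COOH), CH(COOH), COOH → 4.

4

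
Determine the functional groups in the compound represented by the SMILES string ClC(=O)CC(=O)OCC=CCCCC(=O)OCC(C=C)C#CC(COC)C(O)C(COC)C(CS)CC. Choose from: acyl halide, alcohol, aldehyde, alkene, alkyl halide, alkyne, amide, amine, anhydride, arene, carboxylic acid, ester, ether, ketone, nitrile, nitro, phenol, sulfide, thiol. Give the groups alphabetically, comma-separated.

acyl halide, alcohol, alkene, alkyne, ester, ether, thiol

–C(=O)Cl: carbonyl C bonded to C and to a halogen → acyl halide (not alkyl halide).
–C(=O)–O–C with C on the carbonyl side → ester.
C=C double bond → alkene.
–C(=O)–O–C with C on the carbonyl side → ester.
pendant –CH=CH2: C=C double bond → alkene.
C≡C triple bond → alkyne.
pendant –CH2OCH3: C–O–C linkage → ether.
–OH on an sp³ carbon → alcohol (secondary).
pendant –CH2OCH3: C–O–C linkage → ether.
pendant –CH2SH → thiol.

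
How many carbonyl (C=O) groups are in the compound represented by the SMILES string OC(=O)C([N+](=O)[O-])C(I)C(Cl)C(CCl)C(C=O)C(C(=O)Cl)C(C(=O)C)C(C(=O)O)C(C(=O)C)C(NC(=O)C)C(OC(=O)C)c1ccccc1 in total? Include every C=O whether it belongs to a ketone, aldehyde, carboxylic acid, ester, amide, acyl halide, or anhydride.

HOOC: carboxylic acid, 1 C=O (running total 1).
CH(CHO): aldehyde, 1 C=O (running total 2).
CH(COCl): acyl halide, 1 C=O (running total 3).
CH(COCH3): ketone, 1 C=O (running total 4).
CH(COOH): carboxylic acid, 1 C=O (running total 5).
CH(COCH3): ketone, 1 C=O (running total 6).
CH(NHCOCH3): amide, 1 C=O (running total 7).
CH(OCOCH3): ester, 1 C=O (running total 8).

8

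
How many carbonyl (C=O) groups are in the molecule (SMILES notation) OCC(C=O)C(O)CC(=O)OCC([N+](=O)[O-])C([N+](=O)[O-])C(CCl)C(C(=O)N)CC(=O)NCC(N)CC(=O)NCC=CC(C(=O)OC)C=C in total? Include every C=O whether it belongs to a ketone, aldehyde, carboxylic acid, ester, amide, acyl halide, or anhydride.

CH(CHO): aldehyde, 1 C=O (running total 1).
CH2COOCH2: ester, 1 C=O (running total 2).
CH(CONH2): amide, 1 C=O (running total 3).
CH2CONHCH2: amide, 1 C=O (running total 4).
CH2CONHCH2: amide, 1 C=O (running total 5).
CH(COOCH3): ester, 1 C=O (running total 6).

6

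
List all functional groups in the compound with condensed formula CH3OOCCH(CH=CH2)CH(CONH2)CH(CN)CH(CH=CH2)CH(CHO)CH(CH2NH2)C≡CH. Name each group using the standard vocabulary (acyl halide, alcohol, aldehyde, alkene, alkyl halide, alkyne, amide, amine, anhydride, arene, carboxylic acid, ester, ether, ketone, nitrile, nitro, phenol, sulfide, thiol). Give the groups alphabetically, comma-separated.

Reading the structure from left to right:
  CH3OOC: CH3O–C(=O)–: carbonyl C bonded to C and to –OCH3 → ester (not ketone + ether).
  CH(CH=CH2): pendant –CH=CH2: C=C double bond → alkene.
  CH(CONH2): pendant –CONH2: carbonyl C bonded to C and N → amide.
  CH(CN): pendant –C≡N: nitrile.
  CH(CH=CH2): pendant –CH=CH2: C=C double bond → alkene.
  CH(CHO): pendant –CHO: carbonyl C bonded to C and H → aldehyde.
  CH(CH2NH2): pendant –CH2NH2: N on sp³ C, no adjacent C=O → amine.
  C≡CH: C≡C triple bond → alkyne.

aldehyde, alkene, alkyne, amide, amine, ester, nitrile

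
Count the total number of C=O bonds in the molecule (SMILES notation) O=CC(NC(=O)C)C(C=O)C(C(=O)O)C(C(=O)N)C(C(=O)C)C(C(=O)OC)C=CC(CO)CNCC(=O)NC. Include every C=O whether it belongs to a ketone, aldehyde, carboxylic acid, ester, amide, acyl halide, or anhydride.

OHC: aldehyde, 1 C=O (running total 1).
CH(NHCOCH3): amide, 1 C=O (running total 2).
CH(CHO): aldehyde, 1 C=O (running total 3).
CH(COOH): carboxylic acid, 1 C=O (running total 4).
CH(CONH2): amide, 1 C=O (running total 5).
CH(COCH3): ketone, 1 C=O (running total 6).
CH(COOCH3): ester, 1 C=O (running total 7).
CONHCH3: amide, 1 C=O (running total 8).

8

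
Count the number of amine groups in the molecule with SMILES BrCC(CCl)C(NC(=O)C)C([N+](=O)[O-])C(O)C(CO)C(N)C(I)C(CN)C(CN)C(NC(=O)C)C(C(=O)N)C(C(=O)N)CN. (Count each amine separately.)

Reading the structure from left to right:
  BrCH2: halogen on an sp³ carbon → alkyl halide.
  CH(CH2Cl): pendant –CH2X: halogen on sp³ carbon → alkyl halide.
  CH(NHCOCH3): pendant –NHC(=O)CH3: N bonded to a carbonyl → amide (not amine).
  CH(NO2): –NO2 on an sp³ carbon → nitro (the N=O is not a carbonyl).
  CH(OH): –OH on an sp³ carbon → alcohol (secondary).
  CH(CH2OH): pendant –CH2OH on an sp³ backbone C → alcohol.
  CH(NH2): –NH2 on an sp³ carbon with no adjacent C=O → amine.
  CH(I): halogen on an sp³ carbon → alkyl halide.
  CH(CH2NH2): pendant –CH2NH2: N on sp³ C, no adjacent C=O → amine.
  CH(CH2NH2): pendant –CH2NH2: N on sp³ C, no adjacent C=O → amine.
  CH(NHCOCH3): pendant –NHC(=O)CH3: N bonded to a carbonyl → amide (not amine).
  CH(CONH2): pendant –CONH2: carbonyl C bonded to C and N → amide.
  CH(CONH2): pendant –CONH2: carbonyl C bonded to C and N → amide.
  CH2NH2: –NH2 on an sp³ carbon with no adjacent C=O → amine.
Amine appears at: CH(NH2), CH(CH2NH2), CH(CH2NH2), CH2NH2 → 4.

4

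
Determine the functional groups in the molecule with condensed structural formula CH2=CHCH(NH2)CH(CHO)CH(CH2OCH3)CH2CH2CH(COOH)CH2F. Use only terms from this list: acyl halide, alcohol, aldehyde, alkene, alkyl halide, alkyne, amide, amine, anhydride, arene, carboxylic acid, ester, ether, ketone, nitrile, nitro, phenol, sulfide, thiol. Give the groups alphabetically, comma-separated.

aldehyde, alkene, alkyl halide, amine, carboxylic acid, ether

Taking each segment in turn:
  CH2=CH: C=C double bond → alkene.
  CH(NH2): –NH2 on an sp³ carbon with no adjacent C=O → amine.
  CH(CHO): pendant –CHO: carbonyl C bonded to C and H → aldehyde.
  CH(CH2OCH3): pendant –CH2OCH3: C–O–C linkage → ether.
  CH(COOH): pendant –COOH: carbonyl C bonded to C and –OH → carboxylic acid.
  CH2F: halogen on an sp³ carbon → alkyl halide.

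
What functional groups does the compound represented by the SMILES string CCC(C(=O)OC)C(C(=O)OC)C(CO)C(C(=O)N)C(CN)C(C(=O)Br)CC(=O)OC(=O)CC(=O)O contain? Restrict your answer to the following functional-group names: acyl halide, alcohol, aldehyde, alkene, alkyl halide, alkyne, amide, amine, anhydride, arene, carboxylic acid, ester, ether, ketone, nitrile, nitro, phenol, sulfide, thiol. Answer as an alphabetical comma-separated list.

Reading the structure from left to right:
  CH(COOCH3): pendant –COOCH3: carbonyl C bonded to C and –OCH3 → ester.
  CH(COOCH3): pendant –COOCH3: carbonyl C bonded to C and –OCH3 → ester.
  CH(CH2OH): pendant –CH2OH on an sp³ backbone C → alcohol.
  CH(CONH2): pendant –CONH2: carbonyl C bonded to C and N → amide.
  CH(CH2NH2): pendant –CH2NH2: N on sp³ C, no adjacent C=O → amine.
  CH(COBr): pendant –C(=O)X: carbonyl C bonded to C and halogen → acyl halide.
  CH2CO-O-COCH2: two acyl groups sharing one oxygen, –C(=O)–O–C(=O)– → anhydride.
  COOH: –COOH: carbonyl C bonded to –OH and C → carboxylic acid (the –OH is not a separate alcohol).

acyl halide, alcohol, amide, amine, anhydride, carboxylic acid, ester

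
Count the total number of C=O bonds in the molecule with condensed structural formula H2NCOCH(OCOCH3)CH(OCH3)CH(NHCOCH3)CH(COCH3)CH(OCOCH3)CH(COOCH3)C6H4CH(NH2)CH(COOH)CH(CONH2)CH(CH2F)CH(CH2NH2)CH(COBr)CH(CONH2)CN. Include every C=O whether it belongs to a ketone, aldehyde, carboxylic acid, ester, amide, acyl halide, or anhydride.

10

H2NCO: amide, 1 C=O (running total 1).
CH(OCOCH3): ester, 1 C=O (running total 2).
CH(NHCOCH3): amide, 1 C=O (running total 3).
CH(COCH3): ketone, 1 C=O (running total 4).
CH(OCOCH3): ester, 1 C=O (running total 5).
CH(COOCH3): ester, 1 C=O (running total 6).
CH(COOH): carboxylic acid, 1 C=O (running total 7).
CH(CONH2): amide, 1 C=O (running total 8).
CH(COBr): acyl halide, 1 C=O (running total 9).
CH(CONH2): amide, 1 C=O (running total 10).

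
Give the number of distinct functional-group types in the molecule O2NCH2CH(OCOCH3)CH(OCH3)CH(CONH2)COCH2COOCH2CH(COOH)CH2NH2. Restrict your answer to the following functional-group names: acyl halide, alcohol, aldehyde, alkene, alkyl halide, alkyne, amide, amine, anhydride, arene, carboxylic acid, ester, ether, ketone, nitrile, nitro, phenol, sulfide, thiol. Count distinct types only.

7

Reading the structure from left to right:
  O2NCH2: –NO2 on carbon → nitro group.
  CH(OCOCH3): pendant –OC(=O)CH3: an acyloxy group → ester.
  CH(OCH3): pendant –OCH3: C–O–C with sp³ C, no adjacent C=O → ether.
  CH(CONH2): pendant –CONH2: carbonyl C bonded to C and N → amide.
  CO: –C(=O)– with carbon on both sides → ketone.
  CH2COOCH2: –C(=O)–O–C with C on the carbonyl side → ester.
  CH(COOH): pendant –COOH: carbonyl C bonded to C and –OH → carboxylic acid.
  CH2NH2: –NH2 on an sp³ carbon with no adjacent C=O → amine.
Distinct types present: amide, amine, carboxylic acid, ester, ether, ketone, nitro.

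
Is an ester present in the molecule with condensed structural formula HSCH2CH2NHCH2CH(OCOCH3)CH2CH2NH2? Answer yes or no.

–SH on an sp³ carbon → thiol.
C–N–C with sp³ carbons and no adjacent C=O → amine (secondary).
pendant –OC(=O)CH3: an acyloxy group → ester.
–NH2 on an sp³ carbon with no adjacent C=O → amine.
The CH(OCOCH3) segment supplies the ester: pendant –OC(=O)CH3: an acyloxy group → ester.

yes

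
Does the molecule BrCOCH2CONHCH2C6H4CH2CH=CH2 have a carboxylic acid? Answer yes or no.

Reading the structure from left to right:
  BrCO: –C(=O)Br: carbonyl C bonded to C and to a halogen → acyl halide (not alkyl halide).
  CH2CONHCH2: –C(=O)–N– linkage → amide (the N is not an amine).
  C6H4: para-disubstituted benzene ring → arene.
  CH=CH2: C=C double bond → alkene.
In CH2CONHCH2, the carbonyl is bonded to nitrogen, not to –OH; that is an amide.
The groups actually present are: acyl halide, alkene, amide, arene.

no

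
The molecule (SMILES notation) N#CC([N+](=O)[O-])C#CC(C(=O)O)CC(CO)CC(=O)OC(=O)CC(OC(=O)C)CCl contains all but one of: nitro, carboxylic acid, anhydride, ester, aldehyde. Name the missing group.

nitro: present (CH(NO2) — –NO2 on an sp³ carbon → nitro (the N=O is not a carbonyl)).
anhydride: present (CH2CO-O-COCH2 — two acyl groups sharing one oxygen, –C(=O)–O–C(=O)– → anhydride).
carboxylic acid: present (CH(COOH) — pendant –COOH: carbonyl C bonded to C and –OH → carboxylic acid).
ester: present (CH(OCOCH3) — pendant –OC(=O)CH3: an acyloxy group → ester).
aldehyde: absent. In CH(COOH), the carbonyl carbon bears –OH, not –H, so it is a carboxylic acid.

aldehyde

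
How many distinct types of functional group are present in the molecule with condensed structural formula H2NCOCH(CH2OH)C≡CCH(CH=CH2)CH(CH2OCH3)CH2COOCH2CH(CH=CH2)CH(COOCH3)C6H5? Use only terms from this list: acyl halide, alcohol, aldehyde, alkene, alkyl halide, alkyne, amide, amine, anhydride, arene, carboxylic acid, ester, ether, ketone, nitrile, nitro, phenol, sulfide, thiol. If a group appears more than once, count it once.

7

Taking each segment in turn:
  H2NCO: –C(=O)NH2: carbonyl C bonded to C and to N → amide (the N is not a separate amine).
  CH(CH2OH): pendant –CH2OH on an sp³ backbone C → alcohol.
  C≡C: C≡C triple bond → alkyne.
  CH(CH=CH2): pendant –CH=CH2: C=C double bond → alkene.
  CH(CH2OCH3): pendant –CH2OCH3: C–O–C linkage → ether.
  CH2COOCH2: –C(=O)–O–C with C on the carbonyl side → ester.
  CH(CH=CH2): pendant –CH=CH2: C=C double bond → alkene.
  CH(COOCH3): pendant –COOCH3: carbonyl C bonded to C and –OCH3 → ester.
  C6H5: –C6H5 phenyl ring → arene.
Distinct types present: alcohol, alkene, alkyne, amide, arene, ester, ether.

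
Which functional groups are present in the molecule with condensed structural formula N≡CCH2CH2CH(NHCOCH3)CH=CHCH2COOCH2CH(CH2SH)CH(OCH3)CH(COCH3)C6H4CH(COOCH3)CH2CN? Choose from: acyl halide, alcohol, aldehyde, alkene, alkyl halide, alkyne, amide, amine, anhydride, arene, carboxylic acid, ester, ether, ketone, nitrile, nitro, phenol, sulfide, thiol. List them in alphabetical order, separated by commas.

Reading the structure from left to right:
  N≡C: N≡C–: carbon triple-bonded to nitrogen → nitrile.
  CH(NHCOCH3): pendant –NHC(=O)CH3: N bonded to a carbonyl → amide (not amine).
  CH=CH: C=C double bond → alkene.
  CH2COOCH2: –C(=O)–O–C with C on the carbonyl side → ester.
  CH(CH2SH): pendant –CH2SH → thiol.
  CH(OCH3): pendant –OCH3: C–O–C with sp³ C, no adjacent C=O → ether.
  CH(COCH3): pendant –COCH3: carbonyl C bonded to two carbons → ketone.
  C6H4: para-disubstituted benzene ring → arene.
  CH(COOCH3): pendant –COOCH3: carbonyl C bonded to C and –OCH3 → ester.
  CN: –C≡N: carbon triple-bonded to nitrogen → nitrile.

alkene, amide, arene, ester, ether, ketone, nitrile, thiol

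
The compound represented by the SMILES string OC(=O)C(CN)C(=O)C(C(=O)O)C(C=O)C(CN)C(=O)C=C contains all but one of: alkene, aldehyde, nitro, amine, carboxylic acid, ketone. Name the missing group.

ketone: present (CO — –C(=O)– with carbon on both sides → ketone).
aldehyde: present (CH(CHO) — pendant –CHO: carbonyl C bonded to C and H → aldehyde).
alkene: present (CH=CH2 — C=C double bond → alkene).
carboxylic acid: present (HOOC — –COOH: carbonyl C bonded to –OH and C → carboxylic acid (the –OH is not a separate alcohol)).
amine: present (CH(CH2NH2) — pendant –CH2NH2: N on sp³ C, no adjacent C=O → amine).
nitro: no segment matches this pattern.

nitro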